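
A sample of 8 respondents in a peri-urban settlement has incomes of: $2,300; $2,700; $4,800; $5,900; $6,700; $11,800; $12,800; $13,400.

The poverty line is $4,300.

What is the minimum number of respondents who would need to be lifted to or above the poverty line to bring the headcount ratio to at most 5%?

2

Currently q = 2 of N = 8 are below the line (H = 0.250).
A headcount ratio of at most 5% allows at most ⌊0.05 × 8⌋ = 0 poor respondents.
So at least 2 − 0 = 2 must be lifted.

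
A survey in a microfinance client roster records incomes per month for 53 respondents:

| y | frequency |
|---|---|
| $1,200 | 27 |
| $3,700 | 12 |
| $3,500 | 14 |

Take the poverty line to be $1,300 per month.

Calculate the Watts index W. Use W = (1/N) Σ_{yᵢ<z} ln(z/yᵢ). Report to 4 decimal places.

Below the line: 27×$1,200 (q = 27 of N = 53).
ln(z/y) terms: ln(1300/1200) = 0.0800 (×27).
W = 2.161153 / 53 = 0.0408.

0.0408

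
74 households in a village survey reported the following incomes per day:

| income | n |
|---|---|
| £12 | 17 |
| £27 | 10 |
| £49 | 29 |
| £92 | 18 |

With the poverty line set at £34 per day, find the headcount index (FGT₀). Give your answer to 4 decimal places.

0.3649

27 of the 74 households have income below £34.
H = 27/74 = 0.3649.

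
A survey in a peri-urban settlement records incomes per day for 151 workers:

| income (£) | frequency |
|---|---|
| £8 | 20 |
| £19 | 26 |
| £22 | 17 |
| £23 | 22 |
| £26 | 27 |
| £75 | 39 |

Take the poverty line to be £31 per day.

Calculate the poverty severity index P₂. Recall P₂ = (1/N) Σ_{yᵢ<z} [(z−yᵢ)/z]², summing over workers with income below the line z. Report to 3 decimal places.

Incomes under z: 20×£8, 26×£19, 17×£22, 22×£23, 27×£26 (q = 112 of N = 151).
Gap ratios (z−y)/z: (31−8)/31 = 0.7419 (×20); (31−19)/31 = 0.3871 (×26); (31−22)/31 = 0.2903 (×17); (31−23)/31 = 0.2581 (×22); (31−26)/31 = 0.1613 (×27).
Squared: 0.5505 (×20); 0.1498 (×26); 0.0843 (×17); 0.0666 (×22); 0.0260 (×27).
Sum = 18.505723; P₂ = 18.505723 / 151 = 0.123.

0.123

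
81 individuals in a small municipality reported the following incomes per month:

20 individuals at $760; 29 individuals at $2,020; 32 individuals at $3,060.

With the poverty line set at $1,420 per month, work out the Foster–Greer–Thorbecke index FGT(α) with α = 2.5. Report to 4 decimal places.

Below z: 20×$760 (q = 20 of N = 81).
Normalized shortfalls: (1420−760)/1420 = 0.4648 (×20).
Raised to α = 2.5: 0.14728 (×20).
Sum = 2.945567; FGT(2.5) = 2.945567 / 81 = 0.0364.

0.0364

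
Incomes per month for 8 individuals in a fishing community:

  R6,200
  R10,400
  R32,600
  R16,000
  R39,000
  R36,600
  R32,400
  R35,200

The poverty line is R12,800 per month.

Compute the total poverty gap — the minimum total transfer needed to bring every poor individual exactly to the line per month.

Poor units: R6,200, R10,400 (q = 2 of N = 8).
Individual gaps: 12800−6200 = 6600; 12800−10400 = 2400.
Aggregate gap = R9,000.

R9,000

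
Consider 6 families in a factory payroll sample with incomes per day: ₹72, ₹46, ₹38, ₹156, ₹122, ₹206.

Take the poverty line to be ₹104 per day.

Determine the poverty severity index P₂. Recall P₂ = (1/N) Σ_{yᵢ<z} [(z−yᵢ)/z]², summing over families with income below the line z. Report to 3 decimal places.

Below z: ₹38, ₹46, ₹72 (q = 3 of N = 6).
Normalized shortfalls: (104−38)/104 = 0.6346; (104−46)/104 = 0.5577; (104−72)/104 = 0.3077.
Squared: 0.4027; 0.3110; 0.0947.
Sum = 0.808432; P₂ = 0.808432 / 6 = 0.135.

0.135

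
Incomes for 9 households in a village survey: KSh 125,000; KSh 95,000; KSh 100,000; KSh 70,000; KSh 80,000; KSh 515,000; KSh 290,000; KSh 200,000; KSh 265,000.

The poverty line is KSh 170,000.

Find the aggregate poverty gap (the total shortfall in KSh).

Incomes under z: KSh 70,000, KSh 80,000, KSh 95,000, KSh 100,000, KSh 125,000 (q = 5 of N = 9).
Individual gaps: 170000−70000 = 100000; 170000−80000 = 90000; 170000−95000 = 75000; 170000−100000 = 70000; 170000−125000 = 45000.
Aggregate gap = KSh 380,000.

KSh 380,000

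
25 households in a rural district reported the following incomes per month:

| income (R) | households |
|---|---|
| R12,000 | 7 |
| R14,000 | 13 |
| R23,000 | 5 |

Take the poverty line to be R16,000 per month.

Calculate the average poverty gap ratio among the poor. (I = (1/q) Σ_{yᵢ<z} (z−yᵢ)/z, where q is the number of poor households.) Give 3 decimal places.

Below the line: 7×R12,000, 13×R14,000 (q = 20 of N = 25).
Shortfall ratios (z−y)/z: 0.2500 (×7), 0.1250 (×13); sum = 3.375000.
I averages over the q = 20 poor units only: 3.375000 / 20 = 0.169.

0.169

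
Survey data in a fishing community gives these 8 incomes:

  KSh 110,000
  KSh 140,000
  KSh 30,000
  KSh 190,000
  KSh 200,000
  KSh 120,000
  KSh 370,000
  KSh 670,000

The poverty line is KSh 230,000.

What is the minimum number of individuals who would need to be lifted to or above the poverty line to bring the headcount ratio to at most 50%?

6 of the 8 individuals are poor, so H = 6/8 = 0.750.
A headcount ratio of at most 50% allows at most ⌊0.50 × 8⌋ = 4 poor individuals.
So at least 6 − 4 = 2 must be lifted.

2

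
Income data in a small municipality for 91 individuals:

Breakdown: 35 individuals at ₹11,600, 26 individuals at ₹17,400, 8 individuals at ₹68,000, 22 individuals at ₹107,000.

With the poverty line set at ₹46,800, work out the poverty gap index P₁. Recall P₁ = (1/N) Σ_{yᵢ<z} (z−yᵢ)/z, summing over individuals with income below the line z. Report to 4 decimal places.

0.4688

Below the line: 35×₹11,600, 26×₹17,400 (q = 61 of N = 91).
Shortfall ratios: (46800−11600)/46800 = 0.7521 (×35); (46800−17400)/46800 = 0.6282 (×26).
Sum of shortfalls = 42.658120; P₁ averages over all N: 42.658120 / 91 = 0.4688.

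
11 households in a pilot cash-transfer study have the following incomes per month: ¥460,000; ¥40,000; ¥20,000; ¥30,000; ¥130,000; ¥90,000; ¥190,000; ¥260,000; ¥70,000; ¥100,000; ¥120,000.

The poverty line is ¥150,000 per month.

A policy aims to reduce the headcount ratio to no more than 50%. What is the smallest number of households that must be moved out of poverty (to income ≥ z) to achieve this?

3

Currently q = 8 of N = 11 are below the line (H = 0.727).
A headcount ratio of at most 50% allows at most ⌊0.50 × 11⌋ = 5 poor households.
So at least 8 − 5 = 3 must be lifted.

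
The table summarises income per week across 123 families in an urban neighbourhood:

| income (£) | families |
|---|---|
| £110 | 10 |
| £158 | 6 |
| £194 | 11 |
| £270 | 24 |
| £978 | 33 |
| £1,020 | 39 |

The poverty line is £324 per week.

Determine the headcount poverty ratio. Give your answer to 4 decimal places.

51 of the 123 families have income below £324.
H = 51/123 = 0.4146.

0.4146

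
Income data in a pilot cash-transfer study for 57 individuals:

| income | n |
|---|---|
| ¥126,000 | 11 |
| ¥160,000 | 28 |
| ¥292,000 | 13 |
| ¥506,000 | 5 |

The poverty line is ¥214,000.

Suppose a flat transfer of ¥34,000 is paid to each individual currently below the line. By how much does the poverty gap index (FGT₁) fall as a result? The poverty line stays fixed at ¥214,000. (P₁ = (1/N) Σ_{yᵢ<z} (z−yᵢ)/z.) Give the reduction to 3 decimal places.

0.109

Before: below the line — 11×¥126,000, 28×¥160,000; poverty gap index (FGT₁) = 0.20331.
After the ¥34,000 transfer: below the line — 11×¥160,000, 28×¥194,000; poverty gap index (FGT₁) = 0.09461.
Reduction = 0.20331 − 0.09461 = 0.109.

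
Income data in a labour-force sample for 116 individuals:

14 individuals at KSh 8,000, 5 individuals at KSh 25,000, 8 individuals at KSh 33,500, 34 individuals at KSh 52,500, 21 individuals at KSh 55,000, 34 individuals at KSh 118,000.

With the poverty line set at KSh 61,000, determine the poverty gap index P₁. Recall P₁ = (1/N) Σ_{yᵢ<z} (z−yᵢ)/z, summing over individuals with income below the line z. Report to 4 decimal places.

0.2200

Below z: 14×KSh 8,000, 5×KSh 25,000, 8×KSh 33,500, 34×KSh 52,500, 21×KSh 55,000 (q = 82 of N = 116).
Gap ratios (z−y)/z: (61000−8000)/61000 = 0.8689 (×14); (61000−25000)/61000 = 0.5902 (×5); (61000−33500)/61000 = 0.4508 (×8); (61000−52500)/61000 = 0.1393 (×34); (61000−55000)/61000 = 0.0984 (×21).
Sum of shortfalls = 25.524590; P₁ averages over all N: 25.524590 / 116 = 0.2200.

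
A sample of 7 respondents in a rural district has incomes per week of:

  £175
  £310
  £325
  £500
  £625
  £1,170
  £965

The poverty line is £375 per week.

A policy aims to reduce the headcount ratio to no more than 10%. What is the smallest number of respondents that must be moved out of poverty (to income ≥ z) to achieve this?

Currently q = 3 of N = 7 are below the line (H = 0.429).
A headcount ratio of at most 10% allows at most ⌊0.10 × 7⌋ = 0 poor respondents.
So at least 3 − 0 = 3 must be lifted.

3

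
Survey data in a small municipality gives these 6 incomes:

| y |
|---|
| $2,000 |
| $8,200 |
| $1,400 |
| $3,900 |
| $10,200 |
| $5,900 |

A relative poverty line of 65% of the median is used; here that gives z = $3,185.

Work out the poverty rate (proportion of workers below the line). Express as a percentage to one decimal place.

2 of the 6 workers have income below $3,185.
H = 2/6 = 33.3%.

33.3%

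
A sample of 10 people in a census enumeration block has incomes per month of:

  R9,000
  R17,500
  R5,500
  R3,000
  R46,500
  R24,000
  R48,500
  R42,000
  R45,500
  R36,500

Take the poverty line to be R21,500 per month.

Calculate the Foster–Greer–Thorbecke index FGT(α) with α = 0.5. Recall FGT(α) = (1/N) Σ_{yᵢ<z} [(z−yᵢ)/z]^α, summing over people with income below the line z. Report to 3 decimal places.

Incomes under z: R3,000, R5,500, R9,000, R17,500 (q = 4 of N = 10).
Relative gaps: (21500−3000)/21500 = 0.8605; (21500−5500)/21500 = 0.7442; (21500−9000)/21500 = 0.5814; (21500−17500)/21500 = 0.1860.
Raised to α = 0.5: 0.92761; 0.86266; 0.76249; 0.43133.
Sum = 2.984099; FGT(0.5) = 2.984099 / 10 = 0.298.

0.298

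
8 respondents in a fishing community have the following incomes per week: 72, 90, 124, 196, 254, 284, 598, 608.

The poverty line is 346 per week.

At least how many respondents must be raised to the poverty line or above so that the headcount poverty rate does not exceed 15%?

5

6 of the 8 respondents are poor, so H = 6/8 = 0.750.
A headcount ratio of at most 15% allows at most ⌊0.15 × 8⌋ = 1 poor respondents.
So at least 6 − 1 = 5 must be lifted.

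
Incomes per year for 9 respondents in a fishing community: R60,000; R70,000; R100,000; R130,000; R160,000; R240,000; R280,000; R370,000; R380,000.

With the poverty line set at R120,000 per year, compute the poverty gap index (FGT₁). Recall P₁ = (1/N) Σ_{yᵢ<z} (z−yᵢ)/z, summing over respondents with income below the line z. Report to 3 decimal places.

Incomes under z: R60,000, R70,000, R100,000 (q = 3 of N = 9).
Relative gaps: (120000−60000)/120000 = 0.5000; (120000−70000)/120000 = 0.4167; (120000−100000)/120000 = 0.1667.
Sum of shortfalls = 1.083333; P₁ averages over all N: 1.083333 / 9 = 0.120.

0.120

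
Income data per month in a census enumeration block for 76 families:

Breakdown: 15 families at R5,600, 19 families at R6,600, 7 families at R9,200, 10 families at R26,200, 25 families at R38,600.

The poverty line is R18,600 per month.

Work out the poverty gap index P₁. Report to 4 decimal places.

Incomes under z: 15×R5,600, 19×R6,600, 7×R9,200 (q = 41 of N = 76).
Gap ratios (z−y)/z: (18600−5600)/18600 = 0.6989 (×15); (18600−6600)/18600 = 0.6452 (×19); (18600−9200)/18600 = 0.5054 (×7).
Sum of shortfalls = 26.279570; P₁ averages over all N: 26.279570 / 76 = 0.3458.

0.3458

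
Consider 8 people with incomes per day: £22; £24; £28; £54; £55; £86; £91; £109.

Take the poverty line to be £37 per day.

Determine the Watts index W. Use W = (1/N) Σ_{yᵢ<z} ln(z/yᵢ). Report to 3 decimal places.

Incomes under z: £22, £24, £28 (q = 3 of N = 8).
Log gaps: ln(37/22) = 0.5199; ln(37/24) = 0.4329; ln(37/28) = 0.2787.
W = 1.231453 / 8 = 0.154.

0.154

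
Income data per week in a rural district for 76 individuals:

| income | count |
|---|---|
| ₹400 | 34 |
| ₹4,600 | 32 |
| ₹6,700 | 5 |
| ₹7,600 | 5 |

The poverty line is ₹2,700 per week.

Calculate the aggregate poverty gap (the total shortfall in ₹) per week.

₹78,200

Incomes under z: 34×₹400 (q = 34 of N = 76).
Individual gaps: 34×(2700−400) = 78200.
Aggregate gap = ₹78,200.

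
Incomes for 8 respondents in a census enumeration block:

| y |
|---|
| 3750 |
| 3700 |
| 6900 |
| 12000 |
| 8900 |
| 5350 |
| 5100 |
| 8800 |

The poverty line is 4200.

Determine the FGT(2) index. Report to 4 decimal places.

0.0032

Below the line: 3700, 3750 (q = 2 of N = 8).
Shortfall ratios: (4200−3700)/4200 = 0.1190; (4200−3750)/4200 = 0.1071.
Squared: 0.0142; 0.0115.
Sum = 0.025652; P₂ = 0.025652 / 8 = 0.0032.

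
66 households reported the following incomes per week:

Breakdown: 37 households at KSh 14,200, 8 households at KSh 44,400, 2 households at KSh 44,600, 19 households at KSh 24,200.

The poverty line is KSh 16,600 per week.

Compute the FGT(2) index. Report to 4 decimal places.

Below z: 37×KSh 14,200 (q = 37 of N = 66).
Relative gaps: (16600−14200)/16600 = 0.1446 (×37).
Squared: 0.0209 (×37).
Sum = 0.773407; P₂ = 0.773407 / 66 = 0.0117.

0.0117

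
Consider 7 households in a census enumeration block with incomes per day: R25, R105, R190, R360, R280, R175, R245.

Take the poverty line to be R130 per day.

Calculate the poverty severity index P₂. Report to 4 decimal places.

0.0985

Below z: R25, R105 (q = 2 of N = 7).
Normalized shortfalls: (130−25)/130 = 0.8077; (130−105)/130 = 0.1923.
Squared: 0.6524; 0.0370.
Sum = 0.689349; P₂ = 0.689349 / 7 = 0.0985.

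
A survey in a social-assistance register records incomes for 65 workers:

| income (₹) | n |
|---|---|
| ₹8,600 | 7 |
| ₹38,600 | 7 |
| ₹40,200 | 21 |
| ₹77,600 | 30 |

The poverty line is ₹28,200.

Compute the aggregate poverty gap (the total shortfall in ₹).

₹137,200

Below z: 7×₹8,600 (q = 7 of N = 65).
Individual gaps: 7×(28200−8600) = 137200.
Aggregate gap = ₹137,200.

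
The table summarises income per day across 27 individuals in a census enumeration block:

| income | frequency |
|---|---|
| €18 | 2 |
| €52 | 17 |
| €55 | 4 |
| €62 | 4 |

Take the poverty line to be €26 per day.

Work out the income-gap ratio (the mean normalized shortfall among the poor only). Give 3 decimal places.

0.308

Below the line: 2×€18 (q = 2 of N = 27).
Relative gaps: 0.3077 (×2); sum = 0.615385.
I averages over the q = 2 poor units only: 0.615385 / 2 = 0.308.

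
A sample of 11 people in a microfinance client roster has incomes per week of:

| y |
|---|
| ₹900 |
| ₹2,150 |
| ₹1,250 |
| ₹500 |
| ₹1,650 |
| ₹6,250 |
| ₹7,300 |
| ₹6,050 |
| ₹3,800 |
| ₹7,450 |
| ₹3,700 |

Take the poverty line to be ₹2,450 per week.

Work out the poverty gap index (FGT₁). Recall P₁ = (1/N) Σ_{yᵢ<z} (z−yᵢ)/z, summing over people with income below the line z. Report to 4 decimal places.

Incomes under z: ₹500, ₹900, ₹1,250, ₹1,650, ₹2,150 (q = 5 of N = 11).
Normalized shortfalls: (2450−500)/2450 = 0.7959; (2450−900)/2450 = 0.6327; (2450−1250)/2450 = 0.4898; (2450−1650)/2450 = 0.3265; (2450−2150)/2450 = 0.1224.
Σ = 2.367347. Dividing by the full population N = 11 gives P₁ = 0.2152.

0.2152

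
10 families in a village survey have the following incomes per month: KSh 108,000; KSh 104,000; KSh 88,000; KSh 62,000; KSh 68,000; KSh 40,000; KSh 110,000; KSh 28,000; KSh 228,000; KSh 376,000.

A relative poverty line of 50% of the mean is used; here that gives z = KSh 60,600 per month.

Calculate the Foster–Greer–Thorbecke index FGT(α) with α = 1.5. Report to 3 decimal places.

0.059

Incomes under z: KSh 28,000, KSh 40,000 (q = 2 of N = 10).
Normalized shortfalls: (60600−28000)/60600 = 0.5380; (60600−40000)/60600 = 0.3399.
Raised to α = 1.5: 0.39456; 0.19819.
Sum = 0.592759; FGT(1.5) = 0.592759 / 10 = 0.059.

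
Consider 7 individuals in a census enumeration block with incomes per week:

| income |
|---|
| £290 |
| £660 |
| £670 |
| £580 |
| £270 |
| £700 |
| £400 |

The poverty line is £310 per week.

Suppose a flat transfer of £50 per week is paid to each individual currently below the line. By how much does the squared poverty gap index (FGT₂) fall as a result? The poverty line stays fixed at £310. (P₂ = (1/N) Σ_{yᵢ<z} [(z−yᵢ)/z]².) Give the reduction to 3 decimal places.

Before: below the line — £270, £290; squared poverty gap index (FGT₂) = 0.00297.
After the £50 transfer: below the line — none; squared poverty gap index (FGT₂) = 0.00000.
Reduction = 0.00297 − 0.00000 = 0.003.

0.003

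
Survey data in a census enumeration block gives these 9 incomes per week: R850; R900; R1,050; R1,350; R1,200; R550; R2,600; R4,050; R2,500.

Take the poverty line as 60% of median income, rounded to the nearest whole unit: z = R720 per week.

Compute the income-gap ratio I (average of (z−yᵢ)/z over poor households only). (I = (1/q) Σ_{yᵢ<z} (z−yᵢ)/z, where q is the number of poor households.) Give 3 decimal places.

Poor units: R550 (q = 1 of N = 9).
Shortfall ratios (z−y)/z: 0.2361; sum = 0.236111.
I averages over the q = 1 poor units only: 0.236111 / 1 = 0.236.

0.236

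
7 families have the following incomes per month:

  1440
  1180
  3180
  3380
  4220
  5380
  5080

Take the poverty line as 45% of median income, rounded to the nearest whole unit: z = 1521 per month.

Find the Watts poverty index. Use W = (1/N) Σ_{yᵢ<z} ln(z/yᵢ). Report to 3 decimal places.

Incomes under z: 1180, 1440 (q = 2 of N = 7).
Log gaps: ln(1521/1180) = 0.2539; ln(1521/1440) = 0.0547.
W = 0.308578 / 7 = 0.044.

0.044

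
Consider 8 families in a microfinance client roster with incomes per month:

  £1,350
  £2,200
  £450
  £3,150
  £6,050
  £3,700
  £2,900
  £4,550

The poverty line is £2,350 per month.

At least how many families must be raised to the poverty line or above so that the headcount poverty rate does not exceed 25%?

Currently q = 3 of N = 8 are below the line (H = 0.375).
A headcount ratio of at most 25% allows at most ⌊0.25 × 8⌋ = 2 poor families.
So at least 3 − 2 = 1 must be lifted.

1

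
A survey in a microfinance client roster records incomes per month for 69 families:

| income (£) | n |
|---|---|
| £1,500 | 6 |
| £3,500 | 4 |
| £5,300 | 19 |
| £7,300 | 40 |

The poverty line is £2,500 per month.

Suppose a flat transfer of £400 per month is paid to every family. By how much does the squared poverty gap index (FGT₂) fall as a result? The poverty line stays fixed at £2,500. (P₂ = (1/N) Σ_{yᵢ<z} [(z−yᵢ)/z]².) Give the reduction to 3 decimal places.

0.009

Before: below the line — 6×£1,500; squared poverty gap index (FGT₂) = 0.01391.
After the £400 transfer: below the line — 6×£1,900; squared poverty gap index (FGT₂) = 0.00501.
Reduction = 0.01391 − 0.00501 = 0.009.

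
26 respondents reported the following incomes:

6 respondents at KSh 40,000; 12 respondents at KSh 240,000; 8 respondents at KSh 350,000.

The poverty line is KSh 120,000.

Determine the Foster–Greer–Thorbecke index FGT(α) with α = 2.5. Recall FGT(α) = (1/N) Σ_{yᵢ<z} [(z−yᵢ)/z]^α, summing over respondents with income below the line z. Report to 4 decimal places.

0.0837

Below z: 6×KSh 40,000 (q = 6 of N = 26).
Relative gaps: (120000−40000)/120000 = 0.6667 (×6).
Raised to α = 2.5: 0.36289 (×6).
Sum = 2.177324; FGT(2.5) = 2.177324 / 26 = 0.0837.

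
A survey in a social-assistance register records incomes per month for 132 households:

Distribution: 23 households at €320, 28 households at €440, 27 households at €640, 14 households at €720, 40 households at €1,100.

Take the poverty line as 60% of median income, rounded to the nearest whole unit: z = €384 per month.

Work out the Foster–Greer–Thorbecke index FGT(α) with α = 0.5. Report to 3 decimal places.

Poor units: 23×€320 (q = 23 of N = 132).
Shortfall ratios: (384−320)/384 = 0.1667 (×23).
Raised to α = 0.5: 0.40825 (×23).
Sum = 9.389711; FGT(0.5) = 9.389711 / 132 = 0.071.

0.071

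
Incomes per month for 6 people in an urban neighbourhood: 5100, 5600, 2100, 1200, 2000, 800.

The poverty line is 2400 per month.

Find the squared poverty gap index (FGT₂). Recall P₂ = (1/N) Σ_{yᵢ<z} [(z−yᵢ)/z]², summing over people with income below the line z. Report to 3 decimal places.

Poor units: 800, 1200, 2000, 2100 (q = 4 of N = 6).
Gap ratios (z−y)/z: (2400−800)/2400 = 0.6667; (2400−1200)/2400 = 0.5000; (2400−2000)/2400 = 0.1667; (2400−2100)/2400 = 0.1250.
Squared: 0.4444; 0.2500; 0.0278; 0.0156.
Sum = 0.737847; P₂ = 0.737847 / 6 = 0.123.

0.123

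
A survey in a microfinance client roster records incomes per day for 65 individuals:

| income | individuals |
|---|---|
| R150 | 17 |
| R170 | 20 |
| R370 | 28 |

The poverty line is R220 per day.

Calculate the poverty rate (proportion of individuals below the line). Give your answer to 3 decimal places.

0.569

37 of the 65 individuals have income below R220.
H = 37/65 = 0.569.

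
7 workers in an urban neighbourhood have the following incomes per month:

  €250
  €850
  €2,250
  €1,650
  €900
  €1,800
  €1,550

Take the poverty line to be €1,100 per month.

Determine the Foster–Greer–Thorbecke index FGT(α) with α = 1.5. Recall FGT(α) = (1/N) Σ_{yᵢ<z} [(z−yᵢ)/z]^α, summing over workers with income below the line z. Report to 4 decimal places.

0.1236

Below the line: €250, €850, €900 (q = 3 of N = 7).
Gap ratios (z−y)/z: (1100−250)/1100 = 0.7727; (1100−850)/1100 = 0.2273; (1100−900)/1100 = 0.1818.
Raised to α = 1.5: 0.67927; 0.10835; 0.07753.
Sum = 0.865141; FGT(1.5) = 0.865141 / 7 = 0.1236.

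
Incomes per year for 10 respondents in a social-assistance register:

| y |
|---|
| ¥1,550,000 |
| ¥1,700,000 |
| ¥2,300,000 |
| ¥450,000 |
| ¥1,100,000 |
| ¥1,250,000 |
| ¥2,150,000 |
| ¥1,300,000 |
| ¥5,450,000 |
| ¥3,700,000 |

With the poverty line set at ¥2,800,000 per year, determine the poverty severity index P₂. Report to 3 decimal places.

Poor units: ¥450,000, ¥1,100,000, ¥1,250,000, ¥1,300,000, ¥1,550,000, ¥1,700,000, ¥2,150,000, ¥2,300,000 (q = 8 of N = 10).
Shortfall ratios: (2800000−450000)/2800000 = 0.8393; (2800000−1100000)/2800000 = 0.6071; (2800000−1250000)/2800000 = 0.5536; (2800000−1300000)/2800000 = 0.5357; (2800000−1550000)/2800000 = 0.4464; (2800000−1700000)/2800000 = 0.3929; (2800000−2150000)/2800000 = 0.2321; (2800000−2300000)/2800000 = 0.1786.
Squared: 0.7044; 0.3686; 0.3064; 0.2870; 0.1993; 0.1543; 0.0539; 0.0319.
Sum = 2.105867; P₂ = 2.105867 / 10 = 0.211.

0.211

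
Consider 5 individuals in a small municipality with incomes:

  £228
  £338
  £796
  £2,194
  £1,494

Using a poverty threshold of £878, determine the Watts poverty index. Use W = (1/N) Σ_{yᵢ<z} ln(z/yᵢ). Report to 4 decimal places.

Below the line: £228, £338, £796 (q = 3 of N = 5).
ln(z/y) terms: ln(878/228) = 1.3483; ln(878/338) = 0.9546; ln(878/796) = 0.0980.
W = 2.400949 / 5 = 0.4802.

0.4802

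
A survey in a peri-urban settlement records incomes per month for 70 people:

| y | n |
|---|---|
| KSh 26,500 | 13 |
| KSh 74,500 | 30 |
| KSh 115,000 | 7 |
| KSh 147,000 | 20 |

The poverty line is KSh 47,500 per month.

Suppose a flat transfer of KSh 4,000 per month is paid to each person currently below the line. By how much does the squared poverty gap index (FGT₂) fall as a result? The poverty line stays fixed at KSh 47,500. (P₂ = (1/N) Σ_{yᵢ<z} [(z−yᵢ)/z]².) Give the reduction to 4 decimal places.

0.0125

Before: below the line — 13×KSh 26,500; squared poverty gap index (FGT₂) = 0.036299.
After the KSh 4,000 transfer: below the line — 13×KSh 30,500; squared poverty gap index (FGT₂) = 0.023788.
Reduction = 0.036299 − 0.023788 = 0.0125.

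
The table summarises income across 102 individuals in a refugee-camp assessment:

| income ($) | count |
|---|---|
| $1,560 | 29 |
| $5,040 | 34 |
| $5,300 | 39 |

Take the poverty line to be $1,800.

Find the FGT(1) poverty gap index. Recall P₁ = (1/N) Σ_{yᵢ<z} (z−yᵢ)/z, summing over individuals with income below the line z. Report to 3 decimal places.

Below the line: 29×$1,560 (q = 29 of N = 102).
Normalized shortfalls: (1800−1560)/1800 = 0.1333 (×29).
Σ = 3.866667. Dividing by the full population N = 102 gives P₁ = 0.038.

0.038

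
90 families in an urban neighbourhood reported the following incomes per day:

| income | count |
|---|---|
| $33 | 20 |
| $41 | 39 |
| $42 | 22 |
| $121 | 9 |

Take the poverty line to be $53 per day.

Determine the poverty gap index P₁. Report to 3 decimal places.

Below z: 20×$33, 39×$41, 22×$42 (q = 81 of N = 90).
Gap ratios (z−y)/z: (53−33)/53 = 0.3774 (×20); (53−41)/53 = 0.2264 (×39); (53−42)/53 = 0.2075 (×22).
Σ = 20.943396. Dividing by the full population N = 90 gives P₁ = 0.233.

0.233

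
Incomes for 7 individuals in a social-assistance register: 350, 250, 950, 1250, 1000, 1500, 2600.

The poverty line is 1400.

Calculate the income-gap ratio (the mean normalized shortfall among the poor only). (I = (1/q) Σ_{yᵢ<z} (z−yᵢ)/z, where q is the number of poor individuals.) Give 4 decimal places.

Below z: 250, 350, 950, 1000, 1250 (q = 5 of N = 7).
Relative gaps: 0.8214, 0.7500, 0.3214, 0.2857, 0.1071; sum = 2.285714.
I averages over the q = 5 poor units only: 2.285714 / 5 = 0.4571.

0.4571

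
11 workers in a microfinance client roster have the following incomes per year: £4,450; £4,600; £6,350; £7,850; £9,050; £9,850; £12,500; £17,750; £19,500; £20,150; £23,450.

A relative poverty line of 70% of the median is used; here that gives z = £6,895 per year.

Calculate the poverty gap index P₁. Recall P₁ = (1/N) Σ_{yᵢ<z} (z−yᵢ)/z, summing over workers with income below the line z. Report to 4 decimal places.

Below the line: £4,450, £4,600, £6,350 (q = 3 of N = 11).
Relative gaps: (6895−4450)/6895 = 0.3546; (6895−4600)/6895 = 0.3328; (6895−6350)/6895 = 0.0790.
Σ = 0.766497. Dividing by the full population N = 11 gives P₁ = 0.0697.

0.0697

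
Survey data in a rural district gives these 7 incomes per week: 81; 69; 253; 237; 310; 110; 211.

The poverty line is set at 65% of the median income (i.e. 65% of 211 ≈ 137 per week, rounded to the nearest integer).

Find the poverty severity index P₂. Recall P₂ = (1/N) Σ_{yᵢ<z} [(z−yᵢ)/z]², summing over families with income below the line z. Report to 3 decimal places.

0.065

Incomes under z: 69, 81, 110 (q = 3 of N = 7).
Gap ratios (z−y)/z: (137−69)/137 = 0.4964; (137−81)/137 = 0.4088; (137−110)/137 = 0.1971.
Squared: 0.2464; 0.1671; 0.0388.
Sum = 0.452288; P₂ = 0.452288 / 7 = 0.065.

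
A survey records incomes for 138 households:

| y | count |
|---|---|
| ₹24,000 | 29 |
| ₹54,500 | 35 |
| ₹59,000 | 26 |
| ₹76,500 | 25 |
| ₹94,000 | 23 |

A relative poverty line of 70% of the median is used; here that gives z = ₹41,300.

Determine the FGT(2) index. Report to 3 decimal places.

Poor units: 29×₹24,000 (q = 29 of N = 138).
Normalized shortfalls: (41300−24000)/41300 = 0.4189 (×29).
Squared: 0.1755 (×29).
Sum = 5.088504; P₂ = 5.088504 / 138 = 0.037.

0.037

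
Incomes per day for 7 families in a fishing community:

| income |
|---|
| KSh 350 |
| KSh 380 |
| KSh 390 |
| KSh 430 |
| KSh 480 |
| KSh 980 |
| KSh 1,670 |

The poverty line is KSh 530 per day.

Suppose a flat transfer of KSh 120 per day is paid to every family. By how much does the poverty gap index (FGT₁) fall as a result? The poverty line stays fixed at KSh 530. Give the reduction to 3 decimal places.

Before: below the line — KSh 350, KSh 380, KSh 390, KSh 430, KSh 480; poverty gap index (FGT₁) = 0.16712.
After the KSh 120 transfer: below the line — KSh 470, KSh 500, KSh 510; poverty gap index (FGT₁) = 0.02965.
Reduction = 0.16712 − 0.02965 = 0.137.

0.137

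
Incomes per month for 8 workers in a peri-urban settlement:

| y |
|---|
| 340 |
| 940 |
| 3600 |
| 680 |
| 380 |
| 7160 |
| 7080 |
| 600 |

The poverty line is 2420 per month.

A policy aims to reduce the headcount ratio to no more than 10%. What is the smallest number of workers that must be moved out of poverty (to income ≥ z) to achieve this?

Currently q = 5 of N = 8 are below the line (H = 0.625).
A headcount ratio of at most 10% allows at most ⌊0.10 × 8⌋ = 0 poor workers.
So at least 5 − 0 = 5 must be lifted.

5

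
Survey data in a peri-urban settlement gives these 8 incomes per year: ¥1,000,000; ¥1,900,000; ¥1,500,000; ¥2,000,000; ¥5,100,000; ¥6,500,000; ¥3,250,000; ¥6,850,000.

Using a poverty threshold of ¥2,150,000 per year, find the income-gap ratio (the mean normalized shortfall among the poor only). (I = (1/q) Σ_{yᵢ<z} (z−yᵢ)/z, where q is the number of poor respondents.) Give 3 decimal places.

0.256

Below z: ¥1,000,000, ¥1,500,000, ¥1,900,000, ¥2,000,000 (q = 4 of N = 8).
Relative gaps: 0.5349, 0.3023, 0.1163, 0.0698; sum = 1.023256.
The income-gap ratio divides by q (the poor only): 1.023256 / 4 = 0.256.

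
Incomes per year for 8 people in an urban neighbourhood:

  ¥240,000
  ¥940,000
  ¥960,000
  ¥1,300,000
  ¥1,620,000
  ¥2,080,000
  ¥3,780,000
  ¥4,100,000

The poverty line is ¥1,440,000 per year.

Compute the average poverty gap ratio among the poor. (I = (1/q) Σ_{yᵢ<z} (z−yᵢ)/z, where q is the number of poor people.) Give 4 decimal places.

0.4028

Incomes under z: ¥240,000, ¥940,000, ¥960,000, ¥1,300,000 (q = 4 of N = 8).
Shortfall ratios (z−y)/z: 0.8333, 0.3472, 0.3333, 0.0972; sum = 1.611111.
The income-gap ratio divides by q (the poor only): 1.611111 / 4 = 0.4028.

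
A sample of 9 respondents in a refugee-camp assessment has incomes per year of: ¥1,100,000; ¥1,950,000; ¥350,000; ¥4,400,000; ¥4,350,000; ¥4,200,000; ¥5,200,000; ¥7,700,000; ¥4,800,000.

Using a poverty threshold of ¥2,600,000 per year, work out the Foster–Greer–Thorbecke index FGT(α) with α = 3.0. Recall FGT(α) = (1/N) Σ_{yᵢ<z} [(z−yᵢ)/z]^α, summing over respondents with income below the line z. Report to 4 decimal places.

Below the line: ¥350,000, ¥1,100,000, ¥1,950,000 (q = 3 of N = 9).
Shortfall ratios: (2600000−350000)/2600000 = 0.8654; (2600000−1100000)/2600000 = 0.5769; (2600000−1950000)/2600000 = 0.2500.
Raised to α = 3.0: 0.64808; 0.19202; 0.01562.
Sum = 0.855727; FGT(3.0) = 0.855727 / 9 = 0.0951.

0.0951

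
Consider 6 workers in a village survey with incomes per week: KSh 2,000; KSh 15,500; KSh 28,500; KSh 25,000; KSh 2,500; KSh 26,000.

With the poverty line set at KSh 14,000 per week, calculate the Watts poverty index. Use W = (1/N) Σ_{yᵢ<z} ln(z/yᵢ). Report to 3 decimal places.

0.611

Incomes under z: KSh 2,000, KSh 2,500 (q = 2 of N = 6).
Log gaps: ln(14000/2000) = 1.9459; ln(14000/2500) = 1.7228.
W = 3.668677 / 6 = 0.611.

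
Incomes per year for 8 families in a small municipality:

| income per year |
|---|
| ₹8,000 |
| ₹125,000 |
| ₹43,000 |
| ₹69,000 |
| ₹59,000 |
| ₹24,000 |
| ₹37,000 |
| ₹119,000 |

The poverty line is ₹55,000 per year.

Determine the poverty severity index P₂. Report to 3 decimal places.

Below the line: ₹8,000, ₹24,000, ₹37,000, ₹43,000 (q = 4 of N = 8).
Normalized shortfalls: (55000−8000)/55000 = 0.8545; (55000−24000)/55000 = 0.5636; (55000−37000)/55000 = 0.3273; (55000−43000)/55000 = 0.2182.
Squared: 0.7302; 0.3177; 0.1071; 0.0476.
Sum = 1.202645; P₂ = 1.202645 / 8 = 0.150.

0.150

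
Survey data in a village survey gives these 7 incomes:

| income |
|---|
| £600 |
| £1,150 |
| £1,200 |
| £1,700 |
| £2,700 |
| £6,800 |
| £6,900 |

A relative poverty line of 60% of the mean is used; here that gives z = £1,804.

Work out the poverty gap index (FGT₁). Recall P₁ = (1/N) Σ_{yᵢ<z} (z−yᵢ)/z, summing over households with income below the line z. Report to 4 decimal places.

0.2032

Incomes under z: £600, £1,150, £1,200, £1,700 (q = 4 of N = 7).
Relative gaps: (1804−600)/1804 = 0.6674; (1804−1150)/1804 = 0.3625; (1804−1200)/1804 = 0.3348; (1804−1700)/1804 = 0.0576.
Sum of shortfalls = 1.422395; P₁ averages over all N: 1.422395 / 7 = 0.2032.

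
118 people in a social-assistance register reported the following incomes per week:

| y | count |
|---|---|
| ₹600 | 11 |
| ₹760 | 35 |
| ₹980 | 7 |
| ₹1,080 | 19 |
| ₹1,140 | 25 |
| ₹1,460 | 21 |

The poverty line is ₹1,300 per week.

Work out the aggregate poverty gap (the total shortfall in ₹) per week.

Below z: 11×₹600, 35×₹760, 7×₹980, 19×₹1,080, 25×₹1,140 (q = 97 of N = 118).
Individual gaps: 11×(1300−600) = 7700; 35×(1300−760) = 18900; 7×(1300−980) = 2240; 19×(1300−1080) = 4180; 25×(1300−1140) = 4000.
Aggregate gap = ₹37,020.

₹37,020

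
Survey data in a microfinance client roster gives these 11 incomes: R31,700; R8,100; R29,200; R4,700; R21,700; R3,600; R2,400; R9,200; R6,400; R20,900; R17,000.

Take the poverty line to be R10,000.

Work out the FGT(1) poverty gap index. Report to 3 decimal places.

Poor units: R2,400, R3,600, R4,700, R6,400, R8,100, R9,200 (q = 6 of N = 11).
Shortfall ratios: (10000−2400)/10000 = 0.7600; (10000−3600)/10000 = 0.6400; (10000−4700)/10000 = 0.5300; (10000−6400)/10000 = 0.3600; (10000−8100)/10000 = 0.1900; (10000−9200)/10000 = 0.0800.
Σ = 2.560000. Dividing by the full population N = 11 gives P₁ = 0.233.

0.233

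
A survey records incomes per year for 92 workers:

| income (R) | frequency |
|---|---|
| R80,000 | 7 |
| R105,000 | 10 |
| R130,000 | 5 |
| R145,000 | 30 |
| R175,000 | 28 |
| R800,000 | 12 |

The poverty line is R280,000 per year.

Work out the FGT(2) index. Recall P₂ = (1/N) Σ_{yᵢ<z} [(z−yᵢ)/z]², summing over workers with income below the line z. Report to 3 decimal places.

0.215

Below the line: 7×R80,000, 10×R105,000, 5×R130,000, 30×R145,000, 28×R175,000 (q = 80 of N = 92).
Shortfall ratios: (280000−80000)/280000 = 0.7143 (×7); (280000−105000)/280000 = 0.6250 (×10); (280000−130000)/280000 = 0.5357 (×5); (280000−145000)/280000 = 0.4821 (×30); (280000−175000)/280000 = 0.3750 (×28).
Squared: 0.5102 (×7); 0.3906 (×10); 0.2870 (×5); 0.2325 (×30); 0.1406 (×28).
Sum = 19.823980; P₂ = 19.823980 / 92 = 0.215.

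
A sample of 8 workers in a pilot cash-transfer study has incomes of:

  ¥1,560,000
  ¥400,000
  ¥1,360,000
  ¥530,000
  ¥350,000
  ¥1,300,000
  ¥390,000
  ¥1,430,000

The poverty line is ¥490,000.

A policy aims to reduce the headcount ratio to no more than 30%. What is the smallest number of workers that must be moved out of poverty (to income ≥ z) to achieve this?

3 of the 8 workers are poor, so H = 3/8 = 0.375.
A headcount ratio of at most 30% allows at most ⌊0.30 × 8⌋ = 2 poor workers.
So at least 3 − 2 = 1 must be lifted.

1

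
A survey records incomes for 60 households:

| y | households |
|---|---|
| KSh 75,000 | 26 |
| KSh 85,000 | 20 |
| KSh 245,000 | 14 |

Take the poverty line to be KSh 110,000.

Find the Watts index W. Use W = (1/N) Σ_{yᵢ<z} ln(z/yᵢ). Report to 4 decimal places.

0.2519

Below z: 26×KSh 75,000, 20×KSh 85,000 (q = 46 of N = 60).
ln(z/y) terms: ln(110000/75000) = 0.3830 (×26); ln(110000/85000) = 0.2578 (×20).
W = 15.114381 / 60 = 0.2519.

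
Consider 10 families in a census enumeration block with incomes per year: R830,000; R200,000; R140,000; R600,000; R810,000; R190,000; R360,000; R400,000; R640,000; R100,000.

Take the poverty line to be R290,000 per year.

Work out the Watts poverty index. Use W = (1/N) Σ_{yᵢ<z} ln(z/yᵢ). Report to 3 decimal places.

Below z: R100,000, R140,000, R190,000, R200,000 (q = 4 of N = 10).
Log gaps: ln(290000/100000) = 1.0647; ln(290000/140000) = 0.7282; ln(290000/190000) = 0.4229; ln(290000/200000) = 0.3716.
W = 2.587370 / 10 = 0.259.

0.259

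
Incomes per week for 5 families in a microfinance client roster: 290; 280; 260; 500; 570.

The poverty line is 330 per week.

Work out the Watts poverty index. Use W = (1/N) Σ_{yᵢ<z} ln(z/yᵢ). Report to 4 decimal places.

Below z: 260, 280, 290 (q = 3 of N = 5).
Log gaps: ln(330/260) = 0.2384; ln(330/280) = 0.1643; ln(330/290) = 0.1292.
W = 0.531926 / 5 = 0.1064.

0.1064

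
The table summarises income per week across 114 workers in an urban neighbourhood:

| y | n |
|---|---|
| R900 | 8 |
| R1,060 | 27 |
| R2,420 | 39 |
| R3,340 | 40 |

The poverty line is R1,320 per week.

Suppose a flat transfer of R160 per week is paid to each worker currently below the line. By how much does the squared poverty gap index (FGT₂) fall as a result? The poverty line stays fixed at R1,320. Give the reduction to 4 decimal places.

0.0122

Before: below the line — 8×R900, 27×R1,060; squared poverty gap index (FGT₂) = 0.016293.
After the R160 transfer: below the line — 8×R1,060, 27×R1,220; squared poverty gap index (FGT₂) = 0.004082.
Reduction = 0.016293 − 0.004082 = 0.0122.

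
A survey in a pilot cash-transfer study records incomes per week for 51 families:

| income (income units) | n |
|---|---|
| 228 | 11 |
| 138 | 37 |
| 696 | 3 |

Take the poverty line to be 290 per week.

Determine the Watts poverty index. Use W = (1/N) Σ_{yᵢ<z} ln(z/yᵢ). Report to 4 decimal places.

0.5906

Poor units: 37×138, 11×228 (q = 48 of N = 51).
Log gaps: ln(290/138) = 0.7426 (×37); ln(290/228) = 0.2405 (×11).
W = 30.123096 / 51 = 0.5906.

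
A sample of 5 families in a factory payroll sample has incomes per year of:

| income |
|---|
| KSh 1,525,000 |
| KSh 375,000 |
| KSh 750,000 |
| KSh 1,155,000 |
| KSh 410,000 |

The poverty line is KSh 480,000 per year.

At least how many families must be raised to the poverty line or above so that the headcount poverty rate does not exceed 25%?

1

Currently q = 2 of N = 5 are below the line (H = 0.400).
A headcount ratio of at most 25% allows at most ⌊0.25 × 5⌋ = 1 poor families.
So at least 2 − 1 = 1 must be lifted.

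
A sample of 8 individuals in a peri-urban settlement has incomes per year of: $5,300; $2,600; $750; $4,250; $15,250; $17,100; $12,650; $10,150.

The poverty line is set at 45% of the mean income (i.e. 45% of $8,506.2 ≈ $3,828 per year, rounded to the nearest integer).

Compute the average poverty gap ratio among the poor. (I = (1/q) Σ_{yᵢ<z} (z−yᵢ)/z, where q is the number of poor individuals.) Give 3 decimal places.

Poor units: $750, $2,600 (q = 2 of N = 8).
Shortfall ratios (z−y)/z: 0.8041, 0.3208; sum = 1.124869.
I averages over the q = 2 poor units only: 1.124869 / 2 = 0.562.

0.562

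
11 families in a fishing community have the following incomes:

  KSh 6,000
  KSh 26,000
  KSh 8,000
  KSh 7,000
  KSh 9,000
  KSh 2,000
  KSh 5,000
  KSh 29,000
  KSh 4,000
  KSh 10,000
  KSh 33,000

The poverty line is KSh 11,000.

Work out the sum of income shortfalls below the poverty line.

KSh 37,000

Below z: KSh 2,000, KSh 4,000, KSh 5,000, KSh 6,000, KSh 7,000, KSh 8,000, KSh 9,000, KSh 10,000 (q = 8 of N = 11).
Individual gaps: 11000−2000 = 9000; 11000−4000 = 7000; 11000−5000 = 6000; 11000−6000 = 5000; 11000−7000 = 4000; 11000−8000 = 3000; 11000−9000 = 2000; 11000−10000 = 1000.
Aggregate gap = KSh 37,000.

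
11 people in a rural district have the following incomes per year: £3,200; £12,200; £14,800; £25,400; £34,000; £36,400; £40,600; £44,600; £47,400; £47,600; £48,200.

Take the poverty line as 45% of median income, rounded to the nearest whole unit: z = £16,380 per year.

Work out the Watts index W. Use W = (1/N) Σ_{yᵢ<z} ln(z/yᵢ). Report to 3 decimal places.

0.184

Incomes under z: £3,200, £12,200, £14,800 (q = 3 of N = 11).
Log shortfalls: ln(16380/3200) = 1.6329; ln(16380/12200) = 0.2946; ln(16380/14800) = 0.1014.
W = 2.028969 / 11 = 0.184.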